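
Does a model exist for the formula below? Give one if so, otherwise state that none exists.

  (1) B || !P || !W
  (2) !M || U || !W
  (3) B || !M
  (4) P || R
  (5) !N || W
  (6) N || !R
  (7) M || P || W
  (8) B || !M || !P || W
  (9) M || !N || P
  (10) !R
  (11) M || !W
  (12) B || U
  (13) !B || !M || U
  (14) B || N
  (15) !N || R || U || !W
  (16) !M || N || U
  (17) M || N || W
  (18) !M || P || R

M = True, N = True, P = True, U = True, W = True, R = False, B = True

Unit clause (!R) forces R = False.
In (P || R) only P is left, so P = True.
Try M = False:
  (M || !W) forces W = False.
  (!N || W) forces N = False.
  clause (M || N || W) is falsified — backtrack.
So M = True.
  then (B || !M) forces B = True.
  then (!B || !M || U) forces U = True.
Set N = True.
  then (!N || W) forces W = True.
All clauses satisfied.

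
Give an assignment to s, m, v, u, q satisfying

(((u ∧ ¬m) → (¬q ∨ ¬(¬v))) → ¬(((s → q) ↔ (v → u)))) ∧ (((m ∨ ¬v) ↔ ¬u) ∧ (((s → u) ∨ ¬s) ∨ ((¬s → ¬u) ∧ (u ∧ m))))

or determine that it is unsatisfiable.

s = False, m = True, v = True, u = False, q = False

  ((u ∧ ¬m) → (¬q ∨ ¬(¬v))) → ¬(((s → q) ↔ (v → u))) = True
    (u ∧ ¬m) → (¬q ∨ ¬(¬v)) = True
      u ∧ ¬m = False
        ¬m = False
      ¬q ∨ ¬(¬v) = True
        ¬q = True
        ¬(¬v) = True
          ¬v = False
    ¬(((s → q) ↔ (v → u))) = True
      (s → q) ↔ (v → u) = False
        s → q = True
        v → u = False
  ((m ∨ ¬v) ↔ ¬u) ∧ (((s → u) ∨ ¬s) ∨ ((¬s → ¬u) ∧ (u ∧ m))) = True
    (m ∨ ¬v) ↔ ¬u = True
      m ∨ ¬v = True
        ¬v = False
      ¬u = True
    ((s → u) ∨ ¬s) ∨ ((¬s → ¬u) ∧ (u ∧ m)) = True
      (s → u) ∨ ¬s = True
        s → u = True
        ¬s = True
      (¬s → ¬u) ∧ (u ∧ m) = False
        ¬s → ¬u = True
          ¬s = True
          ¬u = True
        u ∧ m = False
Both conjuncts True, so the formula holds.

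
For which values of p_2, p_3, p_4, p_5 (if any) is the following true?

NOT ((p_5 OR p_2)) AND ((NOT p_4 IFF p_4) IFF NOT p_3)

p_2 = False, p_3 = True, p_4 = False, p_5 = False

  NOT ((p_5 OR p_2)) = True
    p_5 OR p_2 = False
  (NOT p_4 IFF p_4) IFF NOT p_3 = True
    NOT p_4 IFF p_4 = False
      NOT p_4 = True
    NOT p_3 = False
Both conjuncts True, so the formula holds.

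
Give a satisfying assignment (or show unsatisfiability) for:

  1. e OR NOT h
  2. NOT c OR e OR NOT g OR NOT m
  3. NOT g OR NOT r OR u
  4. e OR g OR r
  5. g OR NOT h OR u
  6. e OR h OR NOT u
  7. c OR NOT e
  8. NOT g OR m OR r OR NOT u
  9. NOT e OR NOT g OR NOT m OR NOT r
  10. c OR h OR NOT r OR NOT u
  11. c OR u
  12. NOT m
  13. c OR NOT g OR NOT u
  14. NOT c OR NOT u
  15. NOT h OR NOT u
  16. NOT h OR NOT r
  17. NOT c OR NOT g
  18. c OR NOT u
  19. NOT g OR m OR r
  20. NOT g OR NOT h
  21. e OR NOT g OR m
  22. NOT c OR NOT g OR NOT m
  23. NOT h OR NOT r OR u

g=F, r=F, h=F, m=F, u=F, c=T, e=T

Unit clause (NOT m) forces m = False.
Try g = True:
  (NOT c OR NOT g) forces c = False.
  (c OR NOT e) forces e = False.
  clause (e OR NOT g OR m) is falsified — backtrack.
So g = False.
Set r = False.
  then (e OR g OR r) forces e = True.
  then (c OR NOT e) forces c = True.
  then (NOT c OR NOT u) forces u = False.
  then (g OR NOT h OR u) forces h = False.
All clauses satisfied.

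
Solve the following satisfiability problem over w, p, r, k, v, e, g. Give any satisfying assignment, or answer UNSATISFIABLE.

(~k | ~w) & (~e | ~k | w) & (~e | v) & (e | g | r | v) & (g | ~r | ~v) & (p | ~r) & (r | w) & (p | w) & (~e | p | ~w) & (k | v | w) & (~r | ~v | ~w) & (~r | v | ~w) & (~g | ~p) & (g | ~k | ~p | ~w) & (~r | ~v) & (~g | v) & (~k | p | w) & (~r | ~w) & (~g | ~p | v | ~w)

Set w = True.
  then (~k | ~w) forces k = False.
  then (~r | ~w) forces r = False.
Set p = True.
  then (~g | ~p) forces g = False.
Try v = False:
  (~e | v) forces e = False.
  clause (e | g | r | v) is falsified — backtrack.
So v = True.
Set e = False.
All clauses satisfied.

w = True, p = True, r = False, k = False, v = True, e = False, g = False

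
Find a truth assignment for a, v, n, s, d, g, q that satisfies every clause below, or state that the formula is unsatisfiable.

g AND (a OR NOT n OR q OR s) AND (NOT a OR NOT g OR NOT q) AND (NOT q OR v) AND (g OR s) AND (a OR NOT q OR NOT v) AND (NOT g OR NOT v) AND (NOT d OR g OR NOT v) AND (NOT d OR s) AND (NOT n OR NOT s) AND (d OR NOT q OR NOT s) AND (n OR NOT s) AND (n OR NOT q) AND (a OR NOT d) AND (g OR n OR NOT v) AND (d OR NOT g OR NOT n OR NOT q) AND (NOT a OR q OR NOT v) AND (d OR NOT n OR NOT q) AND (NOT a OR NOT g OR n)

a = False; v = False; n = False; s = False; d = False; g = True; q = False

Unit clause (g) forces g = True.
In (NOT g OR NOT v) only NOT v is left, so v = False.
In (NOT q OR v) only NOT q is left, so q = False.
Set a = False.
  then (a OR NOT d) forces d = False.
Try n = True:
  (a OR NOT n OR q OR s) forces s = True.
  clause (NOT n OR NOT s) is falsified — backtrack.
So n = False.
  then (n OR NOT s) forces s = False.
All clauses satisfied.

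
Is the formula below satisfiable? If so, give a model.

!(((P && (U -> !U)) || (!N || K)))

U = True, N = True, P = False, K = False

  !(((P && (U -> !U)) || (!N || K))) = True
    (P && (U -> !U)) || (!N || K) = False
      P && (U -> !U) = False
        U -> !U = False
          !U = False
      !N || K = False
        !N = False
The formula evaluates to True.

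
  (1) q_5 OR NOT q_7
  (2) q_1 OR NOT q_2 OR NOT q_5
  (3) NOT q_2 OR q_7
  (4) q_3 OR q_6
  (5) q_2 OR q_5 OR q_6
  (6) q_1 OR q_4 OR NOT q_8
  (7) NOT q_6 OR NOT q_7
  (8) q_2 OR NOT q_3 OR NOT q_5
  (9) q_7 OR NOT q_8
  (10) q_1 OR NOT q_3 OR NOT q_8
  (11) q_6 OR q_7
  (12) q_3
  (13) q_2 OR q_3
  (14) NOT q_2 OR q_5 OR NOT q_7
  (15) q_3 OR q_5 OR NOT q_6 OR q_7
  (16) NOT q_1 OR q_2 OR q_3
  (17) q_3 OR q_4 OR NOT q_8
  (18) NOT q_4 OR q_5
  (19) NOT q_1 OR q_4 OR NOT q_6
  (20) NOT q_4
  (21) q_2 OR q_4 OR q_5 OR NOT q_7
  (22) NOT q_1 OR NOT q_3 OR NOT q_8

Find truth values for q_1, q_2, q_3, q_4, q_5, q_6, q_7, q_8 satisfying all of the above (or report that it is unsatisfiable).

q_1=F, q_2=F, q_3=T, q_4=F, q_5=F, q_6=T, q_7=F, q_8=F

Unit clause (q_3) forces q_3 = True.
Unit clause (NOT q_4) forces q_4 = False.
Set q_1 = False.
  then (q_1 OR q_4 OR NOT q_8) forces q_8 = False.
Try q_2 = True:
  (q_1 OR NOT q_2 OR NOT q_5) forces q_5 = False.
  (q_5 OR NOT q_7) forces q_7 = False.
  clause (NOT q_2 OR q_7) is falsified — backtrack.
So q_2 = False.
  then (q_2 OR NOT q_3 OR NOT q_5) forces q_5 = False.
  then (q_2 OR q_4 OR q_5 OR NOT q_7) forces q_7 = False.
  then (q_2 OR q_5 OR q_6) forces q_6 = True.
All clauses satisfied.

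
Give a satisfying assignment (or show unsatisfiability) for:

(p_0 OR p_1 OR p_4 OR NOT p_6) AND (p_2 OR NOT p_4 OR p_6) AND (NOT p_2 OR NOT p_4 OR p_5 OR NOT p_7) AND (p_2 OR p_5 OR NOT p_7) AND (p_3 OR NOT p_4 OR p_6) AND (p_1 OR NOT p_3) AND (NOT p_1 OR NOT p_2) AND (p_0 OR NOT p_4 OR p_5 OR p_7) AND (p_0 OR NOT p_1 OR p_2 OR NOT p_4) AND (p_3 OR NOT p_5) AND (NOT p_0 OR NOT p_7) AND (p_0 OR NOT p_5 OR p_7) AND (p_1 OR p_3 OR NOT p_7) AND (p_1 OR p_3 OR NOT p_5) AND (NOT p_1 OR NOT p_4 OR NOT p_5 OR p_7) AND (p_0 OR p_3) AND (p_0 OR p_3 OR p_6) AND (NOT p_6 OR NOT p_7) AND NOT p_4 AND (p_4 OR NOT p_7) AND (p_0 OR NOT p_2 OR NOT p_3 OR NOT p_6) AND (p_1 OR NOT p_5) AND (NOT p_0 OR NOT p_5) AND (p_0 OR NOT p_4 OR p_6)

Unit clause (NOT p_4) forces p_4 = False.
In (p_4 OR NOT p_7) only NOT p_7 is left, so p_7 = False.
Set p_0 = True.
  then (NOT p_0 OR NOT p_5) forces p_5 = False.
Set p_1 = False.
  then (p_1 OR NOT p_3) forces p_3 = False.
Set p_2 = False.
Set p_6 = True.
All clauses satisfied.

p_0 = True, p_1 = False, p_2 = False, p_3 = False, p_4 = False, p_5 = False, p_6 = True, p_7 = False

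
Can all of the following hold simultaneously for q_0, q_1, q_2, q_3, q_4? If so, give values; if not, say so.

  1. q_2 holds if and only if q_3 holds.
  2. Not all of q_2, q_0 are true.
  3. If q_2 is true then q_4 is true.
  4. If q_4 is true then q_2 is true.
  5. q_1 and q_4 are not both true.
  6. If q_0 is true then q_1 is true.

q_0 = False, q_1 = True, q_2 = False, q_3 = False, q_4 = False

  (1) q_2=F, q_3=F — same ✓
  (2) {q_2, q_0}: 0/2 true — not all ✓
  (3) q_2=F ⇒ q_4: vacuous ✓
  (4) q_4=F ⇒ q_2: vacuous ✓
  (5) q_1=T, q_4=F — not both ✓
  (6) q_0=F ⇒ q_1: vacuous ✓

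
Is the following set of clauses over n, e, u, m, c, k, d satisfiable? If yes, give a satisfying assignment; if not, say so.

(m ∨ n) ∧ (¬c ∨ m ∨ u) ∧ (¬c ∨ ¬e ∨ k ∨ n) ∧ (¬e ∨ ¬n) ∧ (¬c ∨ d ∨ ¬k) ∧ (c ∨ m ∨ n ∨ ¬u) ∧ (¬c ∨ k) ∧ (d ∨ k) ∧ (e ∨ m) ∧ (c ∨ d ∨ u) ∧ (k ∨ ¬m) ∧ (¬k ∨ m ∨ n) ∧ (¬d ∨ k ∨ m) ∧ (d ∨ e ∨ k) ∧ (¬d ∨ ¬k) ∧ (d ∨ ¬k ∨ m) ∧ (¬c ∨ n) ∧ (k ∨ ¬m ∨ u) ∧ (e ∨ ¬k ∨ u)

Set n = False.
  then (m ∨ n) forces m = True.
  then (k ∨ ¬m) forces k = True.
  then (¬d ∨ ¬k) forces d = False.
  then (¬c ∨ n) forces c = False.
  then (c ∨ d ∨ u) forces u = True.
Set e = False.
All clauses satisfied.

n = False; e = False; u = True; m = True; c = False; k = True; d = False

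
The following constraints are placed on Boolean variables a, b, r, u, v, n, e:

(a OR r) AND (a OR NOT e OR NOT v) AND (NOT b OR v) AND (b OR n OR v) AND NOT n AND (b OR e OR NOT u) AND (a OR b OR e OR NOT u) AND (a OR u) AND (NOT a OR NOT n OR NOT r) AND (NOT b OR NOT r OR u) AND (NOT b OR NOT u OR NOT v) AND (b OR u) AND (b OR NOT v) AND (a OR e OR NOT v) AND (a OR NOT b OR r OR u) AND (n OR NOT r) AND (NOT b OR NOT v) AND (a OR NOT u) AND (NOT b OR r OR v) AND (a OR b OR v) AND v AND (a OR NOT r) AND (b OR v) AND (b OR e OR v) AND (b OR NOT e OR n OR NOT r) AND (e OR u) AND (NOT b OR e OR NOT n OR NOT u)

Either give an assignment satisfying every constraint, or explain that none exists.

Unsatisfiable

Case v = True:
  (NOT n) forces n = False.
  (b OR NOT v) forces b = True.
  Clause (NOT b OR NOT v) is falsified — contradiction.
Case v = False:
  Clause (v) is falsified — contradiction.
Both cases fail, so the formula is unsatisfiable.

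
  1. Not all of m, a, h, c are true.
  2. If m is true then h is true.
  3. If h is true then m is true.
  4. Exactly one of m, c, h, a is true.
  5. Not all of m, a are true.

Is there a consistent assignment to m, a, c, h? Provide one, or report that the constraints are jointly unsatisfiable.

m: False, a: False, c: True, h: False

  (1) {m, a, h, c}: 1/4 true — not all ✓
  (2) m=F ⇒ h: vacuous ✓
  (3) h=F ⇒ m: vacuous ✓
  (4) {m, c, h, a}: 1 true — exactly one ✓
  (5) {m, a}: 0/2 true — not all ✓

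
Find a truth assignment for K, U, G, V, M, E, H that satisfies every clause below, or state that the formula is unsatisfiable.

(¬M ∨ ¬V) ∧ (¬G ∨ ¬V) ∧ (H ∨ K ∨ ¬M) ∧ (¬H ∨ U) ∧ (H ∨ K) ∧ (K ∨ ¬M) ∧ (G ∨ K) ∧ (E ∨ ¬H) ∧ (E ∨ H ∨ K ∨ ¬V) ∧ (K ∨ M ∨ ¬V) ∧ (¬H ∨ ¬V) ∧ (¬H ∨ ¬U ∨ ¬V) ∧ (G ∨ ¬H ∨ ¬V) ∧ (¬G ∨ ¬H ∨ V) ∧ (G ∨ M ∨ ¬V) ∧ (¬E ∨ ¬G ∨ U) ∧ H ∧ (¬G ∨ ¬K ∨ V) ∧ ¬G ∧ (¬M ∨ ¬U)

K=T, U=T, G=F, V=F, M=F, E=T, H=T

Unit clause (H) forces H = True.
Unit clause (¬G) forces G = False.
In (¬H ∨ U) only U is left, so U = True.
In (G ∨ K) only K is left, so K = True.
In (E ∨ ¬H) only E is left, so E = True.
In (¬H ∨ ¬V) only ¬V is left, so V = False.
In (¬M ∨ ¬U) only ¬M is left, so M = False.
All clauses satisfied.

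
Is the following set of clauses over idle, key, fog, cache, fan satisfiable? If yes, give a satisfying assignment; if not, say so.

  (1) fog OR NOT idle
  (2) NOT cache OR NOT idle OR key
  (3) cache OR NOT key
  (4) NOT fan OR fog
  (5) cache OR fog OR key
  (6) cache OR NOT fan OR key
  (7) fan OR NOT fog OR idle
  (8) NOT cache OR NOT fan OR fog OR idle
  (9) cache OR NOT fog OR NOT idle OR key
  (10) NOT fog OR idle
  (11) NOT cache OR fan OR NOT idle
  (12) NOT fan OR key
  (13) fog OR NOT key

Set idle = True.
  then (fog OR NOT idle) forces fog = True.
Try key = False:
  (NOT cache OR NOT idle OR key) forces cache = False.
  clause (cache OR NOT fog OR NOT idle OR key) is falsified — backtrack.
So key = True.
  then (cache OR NOT key) forces cache = True.
  then (NOT cache OR fan OR NOT idle) forces fan = True.
All clauses satisfied.

idle: True; key: True; fog: True; cache: True; fan: True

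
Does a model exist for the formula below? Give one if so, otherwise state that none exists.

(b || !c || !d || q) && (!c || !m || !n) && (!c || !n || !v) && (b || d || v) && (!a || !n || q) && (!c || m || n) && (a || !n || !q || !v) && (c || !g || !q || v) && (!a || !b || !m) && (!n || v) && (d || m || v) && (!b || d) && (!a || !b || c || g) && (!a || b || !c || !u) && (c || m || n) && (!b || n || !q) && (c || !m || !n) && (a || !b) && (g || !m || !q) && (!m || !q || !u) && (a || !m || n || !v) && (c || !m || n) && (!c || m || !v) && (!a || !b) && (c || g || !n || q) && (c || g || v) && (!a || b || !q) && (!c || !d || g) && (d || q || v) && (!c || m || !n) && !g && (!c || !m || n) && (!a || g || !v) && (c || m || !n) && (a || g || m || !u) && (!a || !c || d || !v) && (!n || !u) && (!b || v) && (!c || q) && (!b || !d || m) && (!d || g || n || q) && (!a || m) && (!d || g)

Case n = True:
  (!n || v) forces v = True.
  (!c || !n || !v) forces c = False.
  (c || !m || !n) forces m = False.
  Clause (c || m || !n) is falsified — contradiction.
Case n = False:
  (!g) forces g = False.
  (!d || g) forces d = False.
  (!b || d) forces b = False.
  (b || d || v) forces v = True.
  (!a || g || !v) forces a = False.
  (a || !m || n || !v) forces m = False.
  (!c || m || n) forces c = False.
  Clause (c || m || n) is falsified — contradiction.
Both cases fail, so the formula is unsatisfiable.

No satisfying assignment exists.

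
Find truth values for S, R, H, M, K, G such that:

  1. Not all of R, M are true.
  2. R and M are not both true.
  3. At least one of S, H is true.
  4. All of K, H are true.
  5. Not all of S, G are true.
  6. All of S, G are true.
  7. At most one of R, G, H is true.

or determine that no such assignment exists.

Unsatisfiable — no assignment works.

Case G = True:
  (4) forces K = True.
  (4) forces H = True.
  Constraint (7) is violated (G=T, H=T) — contradiction.
Case G = False:
  Constraint (6) is violated (G=F) — contradiction.
Both cases fail — unsatisfiable.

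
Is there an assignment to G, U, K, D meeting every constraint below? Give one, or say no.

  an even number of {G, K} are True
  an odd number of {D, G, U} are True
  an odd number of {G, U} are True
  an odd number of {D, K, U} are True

G=F, U=T, K=F, D=F

{G, K}: 0 true → even ✓
{D, G, U}: 1 true → odd ✓
{G, U}: 1 true → odd ✓
{D, K, U}: 1 true → odd ✓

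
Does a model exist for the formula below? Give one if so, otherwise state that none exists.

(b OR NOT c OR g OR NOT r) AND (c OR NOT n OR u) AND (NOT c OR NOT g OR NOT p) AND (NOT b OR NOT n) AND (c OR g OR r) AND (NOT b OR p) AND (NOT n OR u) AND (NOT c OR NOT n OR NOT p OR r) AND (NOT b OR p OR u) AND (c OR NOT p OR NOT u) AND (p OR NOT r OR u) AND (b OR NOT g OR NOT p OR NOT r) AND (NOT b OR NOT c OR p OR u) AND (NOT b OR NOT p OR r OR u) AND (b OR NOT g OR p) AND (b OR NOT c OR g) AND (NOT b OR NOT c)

g: False, b: False, r: True, c: False, p: False, u: True, n: False

Set g = False.
Set b = False.
  then (b OR NOT c OR g) forces c = False.
  then (c OR g OR r) forces r = True.
Set p = False.
  then (p OR NOT r OR u) forces u = True.
Set n = False.
All clauses satisfied.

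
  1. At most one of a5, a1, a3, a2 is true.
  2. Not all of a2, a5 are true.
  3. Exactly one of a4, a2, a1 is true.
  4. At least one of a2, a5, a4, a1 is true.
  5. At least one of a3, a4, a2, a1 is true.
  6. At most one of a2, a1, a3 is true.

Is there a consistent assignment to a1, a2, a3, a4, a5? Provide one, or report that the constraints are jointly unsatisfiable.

a1=F, a2=F, a3=F, a4=T, a5=F

  (1) {a5, a1, a3, a2}: 0 true — at most one ✓
  (2) {a2, a5}: 0/2 true — not all ✓
  (3) {a4, a2, a1}: 1 true — exactly one ✓
  (4) {a2, a5, a4, a1}: 1 true — at least one ✓
  (5) {a3, a4, a2, a1}: 1 true — at least one ✓
  (6) {a2, a1, a3}: 0 true — at most one ✓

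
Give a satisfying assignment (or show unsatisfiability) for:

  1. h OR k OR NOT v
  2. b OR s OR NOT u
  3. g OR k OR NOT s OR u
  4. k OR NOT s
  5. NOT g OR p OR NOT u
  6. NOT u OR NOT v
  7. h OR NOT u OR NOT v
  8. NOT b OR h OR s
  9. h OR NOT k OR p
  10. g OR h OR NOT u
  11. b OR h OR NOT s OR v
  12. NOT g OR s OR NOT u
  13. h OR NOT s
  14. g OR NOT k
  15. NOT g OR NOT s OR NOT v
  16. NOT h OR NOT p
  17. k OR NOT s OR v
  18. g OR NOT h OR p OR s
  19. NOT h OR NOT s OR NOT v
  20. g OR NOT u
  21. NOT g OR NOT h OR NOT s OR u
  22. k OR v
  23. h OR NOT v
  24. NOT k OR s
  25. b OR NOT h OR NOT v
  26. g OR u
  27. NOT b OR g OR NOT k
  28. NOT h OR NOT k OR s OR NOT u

Set v = True.
  then (NOT u OR NOT v) forces u = False.
  then (h OR NOT v) forces h = True.
  then (b OR NOT h OR NOT v) forces b = True.
  then (g OR u) forces g = True.
  then (NOT g OR NOT s OR NOT v) forces s = False.
  then (NOT h OR NOT p) forces p = False.
  then (NOT k OR s) forces k = False.
All clauses satisfied.

v: True, k: False, g: True, u: False, h: True, b: True, s: False, p: False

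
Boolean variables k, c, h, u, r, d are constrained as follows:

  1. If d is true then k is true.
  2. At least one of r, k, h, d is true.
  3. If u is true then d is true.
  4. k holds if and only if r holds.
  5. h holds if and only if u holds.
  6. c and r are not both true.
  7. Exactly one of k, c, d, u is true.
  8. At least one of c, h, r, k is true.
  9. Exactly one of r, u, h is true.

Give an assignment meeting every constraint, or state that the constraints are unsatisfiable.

k=T; c=F; h=F; u=F; r=T; d=F

  (1) d=F ⇒ k: vacuous ✓
  (2) {r, k, h, d}: 2 true — at least one ✓
  (3) u=F ⇒ d: vacuous ✓
  (4) k=T, r=T — same ✓
  (5) h=F, u=F — same ✓
  (6) c=F, r=T — not both ✓
  (7) {k, c, d, u}: 1 true — exactly one ✓
  (8) {c, h, r, k}: 2 true — at least one ✓
  (9) {r, u, h}: 1 true — exactly one ✓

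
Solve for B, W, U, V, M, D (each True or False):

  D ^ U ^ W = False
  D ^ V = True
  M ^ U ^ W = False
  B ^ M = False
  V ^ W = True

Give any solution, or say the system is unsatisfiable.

B = True, W = True, U = False, V = False, M = True, D = True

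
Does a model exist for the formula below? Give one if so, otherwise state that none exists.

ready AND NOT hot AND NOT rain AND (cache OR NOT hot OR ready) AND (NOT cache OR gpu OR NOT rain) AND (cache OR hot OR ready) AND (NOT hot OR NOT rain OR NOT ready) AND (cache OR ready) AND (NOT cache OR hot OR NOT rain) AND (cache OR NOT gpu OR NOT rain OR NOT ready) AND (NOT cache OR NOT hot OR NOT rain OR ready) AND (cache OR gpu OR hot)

ready=T, hot=F, rain=F, cache=T, gpu=F

Unit clause (ready) forces ready = True.
Unit clause (NOT hot) forces hot = False.
Unit clause (NOT rain) forces rain = False.
Set cache = True.
Set gpu = False.
All clauses satisfied.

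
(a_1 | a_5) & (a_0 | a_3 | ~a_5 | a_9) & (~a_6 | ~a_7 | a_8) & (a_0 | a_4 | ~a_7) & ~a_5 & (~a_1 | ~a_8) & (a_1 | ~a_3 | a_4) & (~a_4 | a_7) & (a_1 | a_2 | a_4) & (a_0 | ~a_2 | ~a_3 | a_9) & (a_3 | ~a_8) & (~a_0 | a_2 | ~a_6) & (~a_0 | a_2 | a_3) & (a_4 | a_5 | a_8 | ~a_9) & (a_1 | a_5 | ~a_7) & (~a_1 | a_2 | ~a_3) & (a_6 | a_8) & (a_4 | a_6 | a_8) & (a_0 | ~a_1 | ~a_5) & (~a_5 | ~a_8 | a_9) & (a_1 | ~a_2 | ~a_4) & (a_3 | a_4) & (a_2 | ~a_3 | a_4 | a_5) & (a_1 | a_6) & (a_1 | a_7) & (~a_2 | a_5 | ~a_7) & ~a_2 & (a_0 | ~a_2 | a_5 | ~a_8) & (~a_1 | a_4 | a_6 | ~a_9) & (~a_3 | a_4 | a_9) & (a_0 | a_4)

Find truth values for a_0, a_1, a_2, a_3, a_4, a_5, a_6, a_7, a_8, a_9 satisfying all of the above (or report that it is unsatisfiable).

UNSATISFIABLE

Case a_5 = True:
  Clause (~a_5) is falsified — contradiction.
Case a_5 = False:
  (a_1 | a_5) forces a_1 = True.
  (~a_1 | ~a_8) forces a_8 = False.
  (a_6 | a_8) forces a_6 = True.
  (~a_6 | ~a_7 | a_8) forces a_7 = False.
  (~a_4 | a_7) forces a_4 = False.
  (a_4 | a_5 | a_8 | ~a_9) forces a_9 = False.
  (a_3 | a_4) forces a_3 = True.
  Clause (~a_3 | a_4 | a_9) is falsified — contradiction.
Both cases fail, so the formula is unsatisfiable.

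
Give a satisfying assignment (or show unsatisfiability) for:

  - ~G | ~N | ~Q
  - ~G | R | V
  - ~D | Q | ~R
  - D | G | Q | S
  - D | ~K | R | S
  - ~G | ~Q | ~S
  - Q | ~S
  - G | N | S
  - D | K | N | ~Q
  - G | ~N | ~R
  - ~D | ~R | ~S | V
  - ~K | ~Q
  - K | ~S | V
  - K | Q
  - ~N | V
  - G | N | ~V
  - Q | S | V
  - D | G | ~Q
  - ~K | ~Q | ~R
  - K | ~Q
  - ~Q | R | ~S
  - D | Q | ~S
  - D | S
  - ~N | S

Try S = True:
  (Q | ~S) forces Q = True.
  (~G | ~Q | ~S) forces G = False.
  (~K | ~Q) forces K = False.
  clause (K | ~Q) is falsified — backtrack.
So S = False.
  then (D | S) forces D = True.
  then (~N | S) forces N = False.
  then (G | N | S) forces G = True.
Set K = True.
  then (~K | ~Q) forces Q = False.
  then (Q | S | V) forces V = True.
  then (~D | Q | ~R) forces R = False.
All clauses satisfied.

S = False; K = True; Q = False; D = True; N = False; G = True; V = True; R = False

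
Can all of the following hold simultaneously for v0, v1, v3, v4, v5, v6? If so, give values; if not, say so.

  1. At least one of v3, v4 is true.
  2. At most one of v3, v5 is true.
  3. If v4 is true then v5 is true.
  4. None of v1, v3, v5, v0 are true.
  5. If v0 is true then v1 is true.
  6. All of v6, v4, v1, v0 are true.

No satisfying assignment exists.

Case v0 = True:
  Constraint (4) is violated (v0=T) — contradiction.
Case v0 = False:
  Constraint (6) is violated (v0=F) — contradiction.
Both cases fail — unsatisfiable.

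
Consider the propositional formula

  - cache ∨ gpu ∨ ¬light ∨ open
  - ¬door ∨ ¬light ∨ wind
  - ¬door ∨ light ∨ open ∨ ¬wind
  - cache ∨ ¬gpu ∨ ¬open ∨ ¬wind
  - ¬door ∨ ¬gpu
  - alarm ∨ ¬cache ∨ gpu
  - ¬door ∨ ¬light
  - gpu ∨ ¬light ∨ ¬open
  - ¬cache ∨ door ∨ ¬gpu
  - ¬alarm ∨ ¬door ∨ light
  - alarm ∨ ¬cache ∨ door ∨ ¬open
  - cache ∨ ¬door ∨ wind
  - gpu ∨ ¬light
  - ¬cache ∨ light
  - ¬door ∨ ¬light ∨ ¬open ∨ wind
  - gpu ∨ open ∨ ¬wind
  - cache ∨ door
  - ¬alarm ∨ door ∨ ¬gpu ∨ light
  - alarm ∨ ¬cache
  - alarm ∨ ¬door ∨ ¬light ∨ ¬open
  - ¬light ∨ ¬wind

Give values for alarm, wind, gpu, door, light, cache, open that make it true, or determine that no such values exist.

alarm=F, wind=T, gpu=F, door=T, light=F, cache=F, open=T

Set alarm = False.
  then (alarm ∨ ¬cache) forces cache = False.
  then (cache ∨ door) forces door = True.
  then (¬door ∨ ¬gpu) forces gpu = False.
  then (¬door ∨ ¬light) forces light = False.
  then (cache ∨ ¬door ∨ wind) forces wind = True.
  then (gpu ∨ open ∨ ¬wind) forces open = True.
All clauses satisfied.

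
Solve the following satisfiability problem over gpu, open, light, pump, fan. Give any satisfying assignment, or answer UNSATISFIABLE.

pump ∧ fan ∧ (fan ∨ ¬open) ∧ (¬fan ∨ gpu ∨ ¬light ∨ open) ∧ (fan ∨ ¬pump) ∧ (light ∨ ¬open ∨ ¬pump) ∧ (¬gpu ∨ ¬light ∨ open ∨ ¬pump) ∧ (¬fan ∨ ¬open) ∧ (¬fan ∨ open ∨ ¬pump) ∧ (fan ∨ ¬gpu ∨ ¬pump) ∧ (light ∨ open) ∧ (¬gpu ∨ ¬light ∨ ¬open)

UNSATISFIABLE

Case pump = True:
  (fan) forces fan = True.
  (¬fan ∨ ¬open) forces open = False.
  Clause (¬fan ∨ open ∨ ¬pump) is falsified — contradiction.
Case pump = False:
  Clause (pump) is falsified — contradiction.
Both cases fail, so the formula is unsatisfiable.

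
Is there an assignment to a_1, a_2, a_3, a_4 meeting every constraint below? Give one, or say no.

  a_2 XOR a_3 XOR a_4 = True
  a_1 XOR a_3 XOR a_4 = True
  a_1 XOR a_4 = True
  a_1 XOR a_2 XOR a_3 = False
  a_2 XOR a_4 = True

a_1=F; a_2=F; a_3=F; a_4=T

a_2 XOR a_3 XOR a_4 = F XOR F XOR T = True ✓
a_1 XOR a_3 XOR a_4 = F XOR F XOR T = True ✓
a_1 XOR a_4 = F XOR T = True ✓
a_1 XOR a_2 XOR a_3 = F XOR F XOR F = False ✓
a_2 XOR a_4 = F XOR T = True ✓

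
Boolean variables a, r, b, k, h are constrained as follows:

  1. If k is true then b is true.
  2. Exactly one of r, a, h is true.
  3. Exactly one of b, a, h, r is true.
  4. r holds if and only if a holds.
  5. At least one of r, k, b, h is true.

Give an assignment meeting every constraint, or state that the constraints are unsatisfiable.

a=F; r=F; b=F; k=F; h=T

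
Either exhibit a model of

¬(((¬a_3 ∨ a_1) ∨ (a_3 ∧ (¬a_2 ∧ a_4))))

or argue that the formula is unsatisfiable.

a_1: False; a_2: False; a_3: True; a_4: False

  ¬(((¬a_3 ∨ a_1) ∨ (a_3 ∧ (¬a_2 ∧ a_4)))) = True
    (¬a_3 ∨ a_1) ∨ (a_3 ∧ (¬a_2 ∧ a_4)) = False
      ¬a_3 ∨ a_1 = False
        ¬a_3 = False
      a_3 ∧ (¬a_2 ∧ a_4) = False
        ¬a_2 ∧ a_4 = False
          ¬a_2 = True
The formula evaluates to True.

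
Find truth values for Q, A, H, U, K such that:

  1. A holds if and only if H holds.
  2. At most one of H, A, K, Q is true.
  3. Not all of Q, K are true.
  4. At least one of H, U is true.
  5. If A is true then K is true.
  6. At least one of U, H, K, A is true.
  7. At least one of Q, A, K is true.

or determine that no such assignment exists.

Q: True, A: False, H: False, U: True, K: False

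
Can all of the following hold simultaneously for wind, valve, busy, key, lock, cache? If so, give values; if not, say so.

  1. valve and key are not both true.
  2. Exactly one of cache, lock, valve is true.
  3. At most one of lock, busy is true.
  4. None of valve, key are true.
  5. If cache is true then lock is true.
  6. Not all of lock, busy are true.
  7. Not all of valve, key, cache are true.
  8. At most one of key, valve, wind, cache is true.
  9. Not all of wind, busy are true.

wind=T, valve=F, busy=F, key=F, lock=T, cache=F

  (1) valve=F, key=F — not both ✓
  (2) {cache, lock, valve}: 1 true — exactly one ✓
  (3) {lock, busy}: 1 true — at most one ✓
  (4) {valve, key}: 0 true — none ✓
  (5) cache=F ⇒ lock: vacuous ✓
  (6) {lock, busy}: 1/2 true — not all ✓
  (7) {valve, key, cache}: 0/3 true — not all ✓
  (8) {key, valve, wind, cache}: 1 true — at most one ✓
  (9) {wind, busy}: 1/2 true — not all ✓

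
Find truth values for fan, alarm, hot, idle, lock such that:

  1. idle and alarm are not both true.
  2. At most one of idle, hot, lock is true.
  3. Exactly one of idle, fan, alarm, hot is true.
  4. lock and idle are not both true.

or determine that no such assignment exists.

fan = False, alarm = False, hot = True, idle = False, lock = False

  (1) idle=F, alarm=F — not both ✓
  (2) {idle, hot, lock}: 1 true — at most one ✓
  (3) {idle, fan, alarm, hot}: 1 true — exactly one ✓
  (4) lock=F, idle=F — not both ✓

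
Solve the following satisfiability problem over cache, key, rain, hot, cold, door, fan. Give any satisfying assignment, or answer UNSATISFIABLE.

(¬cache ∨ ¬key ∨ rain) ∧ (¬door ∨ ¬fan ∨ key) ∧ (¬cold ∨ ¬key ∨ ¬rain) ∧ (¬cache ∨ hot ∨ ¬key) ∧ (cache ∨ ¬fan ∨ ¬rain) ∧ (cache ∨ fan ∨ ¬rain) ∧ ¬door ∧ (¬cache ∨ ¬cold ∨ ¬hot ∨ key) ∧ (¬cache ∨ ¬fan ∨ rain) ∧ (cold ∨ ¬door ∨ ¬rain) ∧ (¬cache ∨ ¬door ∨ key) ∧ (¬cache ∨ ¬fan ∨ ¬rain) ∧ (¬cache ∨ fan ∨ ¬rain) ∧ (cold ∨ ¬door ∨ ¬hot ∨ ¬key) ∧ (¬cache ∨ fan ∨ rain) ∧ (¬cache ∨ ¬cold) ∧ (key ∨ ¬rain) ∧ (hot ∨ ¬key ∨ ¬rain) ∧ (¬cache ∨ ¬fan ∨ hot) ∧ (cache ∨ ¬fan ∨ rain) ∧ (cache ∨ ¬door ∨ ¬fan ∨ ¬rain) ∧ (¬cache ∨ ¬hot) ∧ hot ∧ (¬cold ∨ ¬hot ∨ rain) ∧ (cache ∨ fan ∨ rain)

Case hot = True:
  (¬door) forces door = False.
  (¬cache ∨ ¬hot) forces cache = False.
  If rain = True:
    (cache ∨ ¬fan ∨ ¬rain) forces fan = False.
    clause (cache ∨ fan ∨ ¬rain) is falsified.
  If rain = False:
    (cache ∨ ¬fan ∨ rain) forces fan = False.
    clause (cache ∨ fan ∨ rain) is falsified.
  Every sub-case reaches a contradiction.
Case hot = False:
  Clause (hot) is falsified — contradiction.
Both cases fail, so the formula is unsatisfiable.

Unsatisfiable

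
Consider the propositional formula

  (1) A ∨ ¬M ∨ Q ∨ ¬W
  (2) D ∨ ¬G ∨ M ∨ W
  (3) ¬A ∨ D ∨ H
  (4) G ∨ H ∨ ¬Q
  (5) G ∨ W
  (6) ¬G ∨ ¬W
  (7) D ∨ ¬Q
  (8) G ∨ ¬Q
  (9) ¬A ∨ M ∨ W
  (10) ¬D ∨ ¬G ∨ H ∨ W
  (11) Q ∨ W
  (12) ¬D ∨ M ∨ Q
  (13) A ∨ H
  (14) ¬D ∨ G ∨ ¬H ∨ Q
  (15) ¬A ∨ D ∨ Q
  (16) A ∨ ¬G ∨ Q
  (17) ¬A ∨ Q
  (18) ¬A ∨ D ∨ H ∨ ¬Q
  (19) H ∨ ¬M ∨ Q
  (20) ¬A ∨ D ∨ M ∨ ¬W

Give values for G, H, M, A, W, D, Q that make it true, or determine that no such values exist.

G = True, H = True, M = True, A = False, W = False, D = True, Q = True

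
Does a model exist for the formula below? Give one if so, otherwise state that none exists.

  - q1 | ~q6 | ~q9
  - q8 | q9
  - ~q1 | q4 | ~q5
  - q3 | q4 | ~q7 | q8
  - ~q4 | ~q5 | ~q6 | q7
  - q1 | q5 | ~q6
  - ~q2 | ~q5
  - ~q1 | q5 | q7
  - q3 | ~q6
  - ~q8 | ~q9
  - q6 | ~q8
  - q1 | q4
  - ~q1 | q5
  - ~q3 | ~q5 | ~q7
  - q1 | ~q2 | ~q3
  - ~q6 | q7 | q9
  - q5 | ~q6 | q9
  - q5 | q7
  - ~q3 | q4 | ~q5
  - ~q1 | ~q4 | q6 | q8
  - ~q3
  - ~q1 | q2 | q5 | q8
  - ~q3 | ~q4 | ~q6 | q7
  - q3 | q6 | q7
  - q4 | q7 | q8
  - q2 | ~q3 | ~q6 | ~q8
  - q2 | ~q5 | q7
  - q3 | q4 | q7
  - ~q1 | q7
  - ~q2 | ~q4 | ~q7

q1 = False; q2 = False; q3 = False; q4 = True; q5 = False; q6 = False; q7 = True; q8 = False; q9 = True

Unit clause (~q3) forces q3 = False.
In (q3 | ~q6) only ~q6 is left, so q6 = False.
In (q6 | ~q8) only ~q8 is left, so q8 = False.
In (q3 | q6 | q7) only q7 is left, so q7 = True.
In (q8 | q9) only q9 is left, so q9 = True.
In (q3 | q4 | ~q7 | q8) only q4 is left, so q4 = True.
In (~q1 | ~q4 | q6 | q8) only ~q1 is left, so q1 = False.
In (~q2 | ~q4 | ~q7) only ~q2 is left, so q2 = False.
Set q5 = False.
All clauses satisfied.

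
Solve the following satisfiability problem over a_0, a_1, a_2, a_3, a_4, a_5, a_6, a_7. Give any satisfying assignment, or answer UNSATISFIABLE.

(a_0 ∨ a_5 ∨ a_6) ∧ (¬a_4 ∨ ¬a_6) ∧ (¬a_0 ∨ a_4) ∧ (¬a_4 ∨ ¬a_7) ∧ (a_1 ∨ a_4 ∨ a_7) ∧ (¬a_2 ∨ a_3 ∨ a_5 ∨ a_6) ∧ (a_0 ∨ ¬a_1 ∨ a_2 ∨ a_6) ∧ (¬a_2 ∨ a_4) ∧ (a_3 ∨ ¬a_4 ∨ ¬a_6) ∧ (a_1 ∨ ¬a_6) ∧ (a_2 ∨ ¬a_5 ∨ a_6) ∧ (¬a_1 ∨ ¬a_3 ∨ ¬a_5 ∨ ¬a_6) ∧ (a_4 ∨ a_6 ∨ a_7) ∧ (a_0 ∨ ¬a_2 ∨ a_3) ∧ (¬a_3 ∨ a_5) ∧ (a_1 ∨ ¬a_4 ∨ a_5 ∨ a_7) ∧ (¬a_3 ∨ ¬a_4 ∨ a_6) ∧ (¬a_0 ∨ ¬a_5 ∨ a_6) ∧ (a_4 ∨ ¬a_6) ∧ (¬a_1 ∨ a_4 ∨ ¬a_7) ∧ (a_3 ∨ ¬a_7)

a_0 = True, a_1 = True, a_2 = False, a_3 = False, a_4 = True, a_5 = False, a_6 = False, a_7 = False

Set a_0 = True.
  then (¬a_0 ∨ a_4) forces a_4 = True.
  then (¬a_4 ∨ ¬a_7) forces a_7 = False.
  then (¬a_4 ∨ ¬a_6) forces a_6 = False.
  then (¬a_3 ∨ ¬a_4 ∨ a_6) forces a_3 = False.
  then (¬a_0 ∨ ¬a_5 ∨ a_6) forces a_5 = False.
  then (¬a_2 ∨ a_3 ∨ a_5 ∨ a_6) forces a_2 = False.
  then (a_1 ∨ ¬a_4 ∨ a_5 ∨ a_7) forces a_1 = True.
All clauses satisfied.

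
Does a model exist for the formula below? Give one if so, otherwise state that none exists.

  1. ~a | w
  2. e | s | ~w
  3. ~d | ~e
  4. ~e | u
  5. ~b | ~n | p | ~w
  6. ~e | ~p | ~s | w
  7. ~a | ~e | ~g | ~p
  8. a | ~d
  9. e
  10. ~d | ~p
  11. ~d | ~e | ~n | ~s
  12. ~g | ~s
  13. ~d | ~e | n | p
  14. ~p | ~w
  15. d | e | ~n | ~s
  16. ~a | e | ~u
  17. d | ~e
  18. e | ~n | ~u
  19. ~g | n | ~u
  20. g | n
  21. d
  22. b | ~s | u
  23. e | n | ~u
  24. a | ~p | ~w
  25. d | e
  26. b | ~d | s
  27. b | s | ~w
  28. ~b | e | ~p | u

Case d = True:
  (~d | ~e) forces e = False.
  Clause (e) is falsified — contradiction.
Case d = False:
  Clause (d) is falsified — contradiction.
Both cases fail, so the formula is unsatisfiable.

Unsatisfiable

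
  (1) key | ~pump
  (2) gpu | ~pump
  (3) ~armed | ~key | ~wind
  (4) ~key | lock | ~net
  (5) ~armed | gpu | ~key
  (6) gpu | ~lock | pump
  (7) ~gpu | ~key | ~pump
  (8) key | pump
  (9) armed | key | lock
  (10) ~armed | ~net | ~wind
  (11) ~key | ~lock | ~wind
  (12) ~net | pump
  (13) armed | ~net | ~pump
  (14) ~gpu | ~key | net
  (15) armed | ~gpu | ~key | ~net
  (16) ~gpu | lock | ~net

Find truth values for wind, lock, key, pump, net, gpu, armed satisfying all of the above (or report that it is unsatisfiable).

wind = True, lock = False, key = True, pump = False, net = False, gpu = False, armed = False

Set wind = True.
Set lock = False.
Try key = False:
  (key | ~pump) forces pump = False.
  clause (key | pump) is falsified — backtrack.
So key = True.
  then (~armed | ~key | ~wind) forces armed = False.
  then (~key | lock | ~net) forces net = False.
  then (~gpu | ~key | net) forces gpu = False.
  then (gpu | ~pump) forces pump = False.
All clauses satisfied.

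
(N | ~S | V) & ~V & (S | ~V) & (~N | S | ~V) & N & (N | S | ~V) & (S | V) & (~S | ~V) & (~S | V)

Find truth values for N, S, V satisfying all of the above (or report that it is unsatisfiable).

Unsatisfiable

Case N = True:
  (~V) forces V = False.
  (S | V) forces S = True.
  Clause (~S | V) is falsified — contradiction.
Case N = False:
  Clause (N) is falsified — contradiction.
Both cases fail, so the formula is unsatisfiable.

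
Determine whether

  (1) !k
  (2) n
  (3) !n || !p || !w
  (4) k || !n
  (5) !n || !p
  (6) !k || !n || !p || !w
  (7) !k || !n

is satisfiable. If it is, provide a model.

Case k = True:
  Clause (!k) is falsified — contradiction.
Case k = False:
  (n) forces n = True.
  Clause (k || !n) is falsified — contradiction.
Both cases fail, so the formula is unsatisfiable.

UNSATISFIABLE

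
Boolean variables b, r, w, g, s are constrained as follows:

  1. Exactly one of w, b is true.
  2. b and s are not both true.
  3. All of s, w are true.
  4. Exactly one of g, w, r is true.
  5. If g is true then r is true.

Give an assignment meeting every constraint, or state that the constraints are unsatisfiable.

b = False, r = False, w = True, g = False, s = True

  (1) {w, b}: 1 true — exactly one ✓
  (2) b=F, s=T — not both ✓
  (3) {s, w}: all 2 true ✓
  (4) {g, w, r}: 1 true — exactly one ✓
  (5) g=F ⇒ r: vacuous ✓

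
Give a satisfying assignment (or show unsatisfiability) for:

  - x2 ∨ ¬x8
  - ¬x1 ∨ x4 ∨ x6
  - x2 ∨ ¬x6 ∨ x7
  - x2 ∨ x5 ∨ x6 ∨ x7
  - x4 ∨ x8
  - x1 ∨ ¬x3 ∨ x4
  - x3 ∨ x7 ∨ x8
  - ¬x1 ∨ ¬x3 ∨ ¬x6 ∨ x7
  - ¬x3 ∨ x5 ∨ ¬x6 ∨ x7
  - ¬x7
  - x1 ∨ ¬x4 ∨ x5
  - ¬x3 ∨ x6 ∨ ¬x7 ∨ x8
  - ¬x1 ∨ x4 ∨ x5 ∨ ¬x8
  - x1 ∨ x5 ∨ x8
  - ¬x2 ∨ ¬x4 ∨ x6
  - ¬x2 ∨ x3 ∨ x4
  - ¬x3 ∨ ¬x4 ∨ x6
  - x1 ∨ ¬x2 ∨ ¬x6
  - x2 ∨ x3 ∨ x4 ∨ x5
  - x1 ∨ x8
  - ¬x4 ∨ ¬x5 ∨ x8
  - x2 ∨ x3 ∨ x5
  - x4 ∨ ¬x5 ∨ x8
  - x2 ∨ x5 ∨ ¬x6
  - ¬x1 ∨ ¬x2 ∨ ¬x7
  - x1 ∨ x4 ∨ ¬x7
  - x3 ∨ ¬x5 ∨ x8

x1 = True, x2 = True, x3 = False, x4 = True, x5 = False, x6 = True, x7 = False, x8 = True

Unit clause (¬x7) forces x7 = False.
Set x1 = True.
Try x2 = False:
  (x2 ∨ ¬x8) forces x8 = False.
  (x2 ∨ ¬x6 ∨ x7) forces x6 = False.
  (¬x1 ∨ x4 ∨ x6) forces x4 = True.
  (x2 ∨ x5 ∨ x6 ∨ x7) forces x5 = True.
  clause (¬x4 ∨ ¬x5 ∨ x8) is falsified — backtrack.
So x2 = True.
Set x3 = False.
  then (x3 ∨ x7 ∨ x8) forces x8 = True.
  then (¬x2 ∨ x3 ∨ x4) forces x4 = True.
  then (¬x2 ∨ ¬x4 ∨ x6) forces x6 = True.
Set x5 = False.
All clauses satisfied.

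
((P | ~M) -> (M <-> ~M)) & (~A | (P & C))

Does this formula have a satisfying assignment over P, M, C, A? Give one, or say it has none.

P: False, M: True, C: False, A: False

  (P | ~M) -> (M <-> ~M) = True
    P | ~M = False
      ~M = False
    M <-> ~M = False
      ~M = False
  ~A | (P & C) = True
    ~A = True
    P & C = False
Both conjuncts True, so the formula holds.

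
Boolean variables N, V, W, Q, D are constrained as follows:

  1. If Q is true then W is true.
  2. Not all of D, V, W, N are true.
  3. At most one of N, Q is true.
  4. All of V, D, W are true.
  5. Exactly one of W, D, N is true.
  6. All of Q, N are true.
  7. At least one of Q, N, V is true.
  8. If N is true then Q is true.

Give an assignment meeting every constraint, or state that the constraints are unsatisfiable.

Case N = True:
  (3) with N=T forces Q = False.
  Constraint (6) is violated (Q=F) — contradiction.
Case N = False:
  Constraint (6) is violated (N=F) — contradiction.
Both cases fail — unsatisfiable.

Unsatisfiable — no assignment works.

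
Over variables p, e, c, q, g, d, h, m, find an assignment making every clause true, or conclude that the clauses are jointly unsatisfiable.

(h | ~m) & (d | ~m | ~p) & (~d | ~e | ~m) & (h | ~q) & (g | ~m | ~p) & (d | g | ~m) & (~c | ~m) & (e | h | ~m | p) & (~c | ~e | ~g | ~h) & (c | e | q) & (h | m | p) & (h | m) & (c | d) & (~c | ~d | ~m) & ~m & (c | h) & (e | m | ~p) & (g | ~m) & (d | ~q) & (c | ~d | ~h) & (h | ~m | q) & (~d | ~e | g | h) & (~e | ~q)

p = False, e = True, c = True, q = False, g = False, d = False, h = True, m = False

Unit clause (~m) forces m = False.
In (h | m) only h is left, so h = True.
Set p = False.
Set e = True.
  then (~e | ~q) forces q = False.
Try c = False:
  (c | d) forces d = True.
  clause (c | ~d | ~h) is falsified — backtrack.
So c = True.
  then (~c | ~e | ~g | ~h) forces g = False.
Set d = False.
All clauses satisfied.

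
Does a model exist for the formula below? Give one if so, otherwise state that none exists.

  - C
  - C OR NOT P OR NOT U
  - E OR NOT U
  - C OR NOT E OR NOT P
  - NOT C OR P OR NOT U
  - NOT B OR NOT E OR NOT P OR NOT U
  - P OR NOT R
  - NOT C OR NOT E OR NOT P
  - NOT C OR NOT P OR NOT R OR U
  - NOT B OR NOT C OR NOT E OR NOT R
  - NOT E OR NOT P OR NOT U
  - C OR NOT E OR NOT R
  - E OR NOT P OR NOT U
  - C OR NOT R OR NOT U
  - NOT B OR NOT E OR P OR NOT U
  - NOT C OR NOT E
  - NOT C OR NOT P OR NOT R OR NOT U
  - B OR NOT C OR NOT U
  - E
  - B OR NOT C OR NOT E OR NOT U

UNSATISFIABLE

Case C = True:
  (NOT C OR NOT E) forces E = False.
  Clause (E) is falsified — contradiction.
Case C = False:
  Clause (C) is falsified — contradiction.
Both cases fail, so the formula is unsatisfiable.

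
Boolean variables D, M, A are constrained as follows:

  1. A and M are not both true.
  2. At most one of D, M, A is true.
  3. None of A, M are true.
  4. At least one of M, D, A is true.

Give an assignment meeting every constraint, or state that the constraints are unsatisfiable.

D = True; M = False; A = False

  (1) A=F, M=F — not both ✓
  (2) {D, M, A}: 1 true — at most one ✓
  (3) {A, M}: 0 true — none ✓
  (4) {M, D, A}: 1 true — at least one ✓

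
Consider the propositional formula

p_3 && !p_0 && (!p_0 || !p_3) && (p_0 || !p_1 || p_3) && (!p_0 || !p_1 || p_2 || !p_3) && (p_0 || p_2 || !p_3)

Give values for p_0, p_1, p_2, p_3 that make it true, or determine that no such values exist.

p_0 = False, p_1 = True, p_2 = True, p_3 = True

Unit clause (p_3) forces p_3 = True.
Unit clause (!p_0) forces p_0 = False.
In (p_0 || p_2 || !p_3) only p_2 is left, so p_2 = True.
Set p_1 = True.
Check each clause:
  (p_3): p_3 holds.
  (!p_0): !p_0 holds.
  (!p_0 || !p_3): !p_0 holds.
  (p_0 || !p_1 || p_3): p_3 holds.
  (!p_0 || !p_1 || p_2 || !p_3): !p_0 holds.
  (p_0 || p_2 || !p_3): p_2 holds.
All clauses satisfied.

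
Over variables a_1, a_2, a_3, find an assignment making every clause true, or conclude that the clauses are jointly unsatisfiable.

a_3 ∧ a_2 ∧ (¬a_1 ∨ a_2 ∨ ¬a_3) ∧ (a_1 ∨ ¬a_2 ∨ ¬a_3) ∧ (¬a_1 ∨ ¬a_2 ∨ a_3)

a_1=T, a_2=T, a_3=T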